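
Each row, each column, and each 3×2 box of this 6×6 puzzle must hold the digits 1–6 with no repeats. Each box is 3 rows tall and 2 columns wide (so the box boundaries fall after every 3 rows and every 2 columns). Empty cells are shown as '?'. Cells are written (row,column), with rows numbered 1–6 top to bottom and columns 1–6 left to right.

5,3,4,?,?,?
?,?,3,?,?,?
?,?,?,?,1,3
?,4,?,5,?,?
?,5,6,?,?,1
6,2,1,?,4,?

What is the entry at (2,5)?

(3,2) = 6 (sole candidate).
(3,4) = 2 (sole candidate).
(4,3) = 2 (sole candidate).
(4,6) = 6 (sole candidate).
(5,1) = 3 (sole candidate).
(5,4) = 4 (sole candidate).
(5,5) = 2 (sole candidate).
(6,4) = 3 (sole candidate).
(6,6) = 5 (sole candidate).
(1,5) = 6 (sole candidate).
(1,6) = 2 (sole candidate).
(2,2) = 1 (sole candidate).
(2,4) = 6 (sole candidate).
(2,5) = 5: row 2 has {1,3,6}; col 5 has {1,2,4,6}; box has {1,2,3,6} → only 5 remains.

5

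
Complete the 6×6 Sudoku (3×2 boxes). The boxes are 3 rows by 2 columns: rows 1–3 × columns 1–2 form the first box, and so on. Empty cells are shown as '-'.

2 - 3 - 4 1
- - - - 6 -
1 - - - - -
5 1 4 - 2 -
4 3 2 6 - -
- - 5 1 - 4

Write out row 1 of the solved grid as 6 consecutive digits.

263541

row 1, column 4 = 5: row 1 has {1,2,3,4}; col 4 has {1,6}; box has {3} → only 5 remains.
row 2, column 1 = 3: row 2 has {6}; col 1 has {1,2,4,5}; box has {1,2} → only 3 remains.
row 2, column 3 = 1: row 2 has {3,6}; col 3 has {2,3,4,5}; box has {3,5} → only 1 remains.
row 3, column 3 = 6: row 3 has {1}; col 3 has {1,2,3,4,5}; box has {1,3,5} → only 6 remains.
row 4, column 4 = 3: row 4 has {1,2,4,5}; col 4 has {1,5,6}; box has {1,2,4,5,6} → only 3 remains.
row 4, column 6 = 6: row 4 has {1,2,3,4,5}; col 6 has {1,4}; box has {2,4} → only 6 remains.
row 5, column 6 = 5: row 5 has {2,3,4,6}; col 6 has {1,4,6}; box has {2,4,6} → only 5 remains.
row 6, column 1 = 6: row 6 has {1,4,5}; col 1 has {1,2,3,4,5}; box has {1,3,4,5} → only 6 remains.
row 6, column 2 = 2: row 6 has {1,4,5,6}; col 2 has {1,3}; box has {1,3,4,5,6} → only 2 remains.
row 6, column 5 = 3: row 6 has {1,2,4,5,6}; col 5 has {2,4,6}; box has {2,4,5,6} → only 3 remains.
row 1, column 2 = 6: row 1 has {1,2,3,4,5}; col 2 has {1,2,3}; box has {1,2,3} → only 6 remains.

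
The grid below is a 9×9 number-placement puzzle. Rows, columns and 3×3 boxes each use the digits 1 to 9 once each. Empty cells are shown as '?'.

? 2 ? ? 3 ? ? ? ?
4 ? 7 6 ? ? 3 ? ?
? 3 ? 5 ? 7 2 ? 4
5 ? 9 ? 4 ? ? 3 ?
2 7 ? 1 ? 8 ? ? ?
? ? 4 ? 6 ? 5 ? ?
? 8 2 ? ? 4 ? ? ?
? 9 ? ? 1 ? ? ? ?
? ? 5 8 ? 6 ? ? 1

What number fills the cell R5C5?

R4C6 = 2: row 4 has {3,4,5,9}; col 6 has {4,6,7,8}; box has {1,4,6,8} → only 2 remains.
R6C2 = 1: row 6 has {4,5,6}; col 2 has {2,3,7,8,9}; box has {2,4,5,7,9} → only 1 remains.
R9C2 = 4: row 9 has {1,5,6,8}; col 2 has {1,2,3,7,8,9}; box has {2,5,8,9} → only 4 remains.
R2C2 = 5: row 2 has {3,4,6,7}; col 2 has {1,2,3,4,7,8,9}; box has {2,3,4,7} → only 5 remains.
R4C2 = 6: row 4 has {2,3,4,5,9}; col 2 has {1,2,3,4,5,7,8,9}; box has {1,2,4,5,7,9} → only 6 remains.
R4C4 = 7: row 4 has {2,3,4,5,6,9}; col 4 has {1,5,6,8}; box has {1,2,4,6,8} → only 7 remains.
R4C9 = 8: row 4 has {2,3,4,5,6,7,9}; col 9 has {1,4}; box has {3,5} → only 8 remains.
R5C3 = 3: row 5 has {1,2,7,8}; col 3 has {2,4,5,7,9}; box has {1,2,4,5,6,7,9} → only 3 remains.
R6C1 = 8: row 6 has {1,4,5,6}; col 1 has {2,4,5}; box has {1,2,3,4,5,6,7,9} → only 8 remains.
R8C3 = 6: row 8 has {1,9}; col 3 has {2,3,4,5,7,9}; box has {2,4,5,8,9} → only 6 remains.
R2C9 = 9: row 2 has {3,4,5,6,7}; col 9 has {1,4,8}; box has {2,3,4} → only 9 remains.
R4C7 = 1: row 4 has {2,3,4,5,6,7,8,9}; col 7 has {2,3,5}; box has {3,5,8} → only 1 remains.
R5C9 = 6: row 5 has {1,2,3,7,8}; col 9 has {1,4,8,9}; box has {1,3,5,8} → only 6 remains.
R2C6 = 1: row 2 has {3,4,5,6,7,9}; col 6 has {2,4,6,7,8}; box has {3,5,6,7} → only 1 remains.
R2C8 = 8: row 2 has {1,3,4,5,6,7,9}; col 8 has {3}; box has {2,3,4,9} → only 8 remains.
R1C6 = 9: row 1 has {2,3}; col 6 has {1,2,4,6,7,8}; box has {1,3,5,6,7} → only 9 remains.
R2C5 = 2: row 2 has {1,3,4,5,6,7,8,9}; col 5 has {1,3,4,6}; box has {1,3,5,6,7,9} → only 2 remains.
R3C5 = 8: row 3 has {2,3,4,5,7}; col 5 has {1,2,3,4,6}; box has {1,2,3,5,6,7,9} → only 8 remains.
R6C6 = 3: row 6 has {1,4,5,6,8}; col 6 has {1,2,4,6,7,8,9}; box has {1,2,4,6,7,8} → only 3 remains.
R8C6 = 5: row 8 has {1,6,9}; col 6 has {1,2,3,4,6,7,8,9}; box has {1,4,6,8} → only 5 remains.
R1C4 = 4: row 1 has {2,3,9}; col 4 has {1,5,6,7,8}; box has {1,2,3,5,6,7,8,9} → only 4 remains.
R3C3 = 1: row 3 has {2,3,4,5,7,8}; col 3 has {2,3,4,5,6,7,9}; box has {2,3,4,5,7} → only 1 remains.
R3C8 = 6: row 3 has {1,2,3,4,5,7,8}; col 8 has {3,8}; box has {2,3,4,8,9} → only 6 remains.
R6C4 = 9: row 6 has {1,3,4,5,6,8}; col 4 has {1,4,5,6,7,8}; box has {1,2,3,4,6,7,8} → only 9 remains.
R7C4 = 3: row 7 has {2,4,8}; col 4 has {1,4,5,6,7,8,9}; box has {1,4,5,6,8} → only 3 remains.
R8C4 = 2: row 8 has {1,5,6,9}; col 4 has {1,3,4,5,6,7,8,9}; box has {1,3,4,5,6,8} → only 2 remains.
R1C1 = 6: row 1 has {2,3,4,9}; col 1 has {2,4,5,8}; box has {1,2,3,4,5,7} → only 6 remains.
R1C3 = 8: row 1 has {2,3,4,6,9}; col 3 has {1,2,3,4,5,6,7,9}; box has {1,2,3,4,5,6,7} → only 8 remains.
R1C7 = 7: row 1 has {2,3,4,6,8,9}; col 7 has {1,2,3,5}; box has {2,3,4,6,8,9} → only 7 remains.
R1C9 = 5: row 1 has {2,3,4,6,7,8,9}; col 9 has {1,4,6,8,9}; box has {2,3,4,6,7,8,9} → only 5 remains.
R3C1 = 9: row 3 has {1,2,3,4,5,6,7,8}; col 1 has {2,4,5,6,8}; box has {1,2,3,4,5,6,7,8} → only 9 remains.
R5C5 = 5: row 5 has {1,2,3,6,7,8}; col 5 has {1,2,3,4,6,8}; box has {1,2,3,4,6,7,8,9} → only 5 remains.

5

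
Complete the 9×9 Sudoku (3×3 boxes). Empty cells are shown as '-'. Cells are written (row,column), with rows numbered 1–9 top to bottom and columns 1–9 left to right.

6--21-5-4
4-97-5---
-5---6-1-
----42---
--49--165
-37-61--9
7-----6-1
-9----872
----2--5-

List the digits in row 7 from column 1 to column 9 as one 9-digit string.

725389641

(9,9) = 3: row 9 has {2,5}; col 9 has {1,2,4,5,9}; box has {1,2,5,6,7,8} → only 3 remains.
(1,2) = 7: in row 1, 7 can only go here (every other open cell in that row sees a 7).
(2,2) = 1: in row 2, 1 can only go here (every other open cell in that row sees a 1).
(2,9) = 6: in row 2, 6 can only go here (every other open cell in that row sees a 6).
(3,4) = 4: in row 3, 4 can only go here (every other open cell in that row sees a 4).
(4,1) = 9: in row 4, 9 can only go here (every other open cell in that row sees a 9).
(4,3) = 1: in row 4, 1 can only go here (every other open cell in that row sees a 1).
(4,4) = 5: in row 4, 5 can only go here (every other open cell in that row sees a 5).
(4,2) = 6: in row 4, 6 can only go here (every other open cell in that row sees a 6).
(6,4) = 8: row 6 has {1,3,6,7,9}; col 4 has {2,4,5,7,9}; box has {1,2,4,5,6,9} → only 8 remains.
(7,4) = 3: row 7 has {1,6,7}; col 4 has {2,4,5,7,8,9}; box has {2} → only 3 remains.
(8,5) = 5: row 8 has {2,7,8,9}; col 5 has {1,2,4,6}; box has {2,3} → only 5 remains.
(8,6) = 4: row 8 has {2,5,7,8,9}; col 6 has {1,2,5,6}; box has {2,3,5} → only 4 remains.
(6,1) = 5: in row 6, 5 can only go here (every other open cell in that row sees a 5).
(7,3) = 5: in row 7, 5 can only go here (every other open cell in that row sees a 5).
(7,2) = 2: in row 7, 2 can only go here (every other open cell in that row sees a 2).
(5,2) = 8: row 5 has {1,4,5,6,9}; col 2 has {1,2,3,5,6,7,9}; box has {1,3,4,5,6,7,9} → only 8 remains.
(9,2) = 4: row 9 has {2,3,5}; col 2 has {1,2,3,5,6,7,8,9}; box has {2,5,7,9} → only 4 remains.
(9,7) = 9: row 9 has {2,3,4,5}; col 7 has {1,5,6,8}; box has {1,2,3,5,6,7,8} → only 9 remains.
(5,1) = 2: row 5 has {1,4,5,6,8,9}; col 1 has {4,5,6,7,9}; box has {1,3,4,5,6,7,8,9} → only 2 remains.
(7,8) = 4: row 7 has {1,2,3,5,6,7}; col 8 has {1,5,6,7}; box has {1,2,3,5,6,7,8,9} → only 4 remains.
(6,8) = 2: row 6 has {1,3,5,6,7,8,9}; col 8 has {1,4,5,6,7}; box has {1,5,6,9} → only 2 remains.
(6,7) = 4: row 6 has {1,2,3,5,6,7,8,9}; col 7 has {1,5,6,8,9}; box has {1,2,5,6,9} → only 4 remains.
(2,7) = 2: in row 2, 2 can only go here (every other open cell in that row sees a 2).
(3,3) = 2: in row 3, 2 can only go here (every other open cell in that row sees a 2).
(3,5) = 9: in row 3, 9 can only go here (every other open cell in that row sees a 9).
(7,5) = 8: row 7 has {1,2,3,4,5,6,7}; col 5 has {1,2,4,5,6,9}; box has {2,3,4,5} → only 8 remains.
(7,6) = 9: row 7 has {1,2,3,4,5,6,7,8}; col 6 has {1,2,4,5,6}; box has {2,3,4,5,8} → only 9 remains.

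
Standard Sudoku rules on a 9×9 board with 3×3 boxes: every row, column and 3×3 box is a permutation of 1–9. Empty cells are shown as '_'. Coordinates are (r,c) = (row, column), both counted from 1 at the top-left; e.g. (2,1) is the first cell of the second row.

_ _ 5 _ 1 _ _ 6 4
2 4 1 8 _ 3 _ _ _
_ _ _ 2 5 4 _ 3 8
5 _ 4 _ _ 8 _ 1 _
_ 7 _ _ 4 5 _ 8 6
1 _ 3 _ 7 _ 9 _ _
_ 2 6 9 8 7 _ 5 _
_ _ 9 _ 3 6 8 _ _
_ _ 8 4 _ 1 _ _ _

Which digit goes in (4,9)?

2

(1,4) = 7: row 1 has {1,4,5,6}; col 4 has {2,4,8,9}; box has {1,2,3,4,5,8} → only 7 remains.
(1,6) = 9: row 1 has {1,4,5,6,7}; col 6 has {1,3,4,5,6,7,8}; box has {1,2,3,4,5,7,8} → only 9 remains.
(1,7) = 2: row 1 has {1,4,5,6,7,9}; col 7 has {8,9}; box has {3,4,6,8} → only 2 remains.
(2,5) = 6: row 2 has {1,2,3,4,8}; col 5 has {1,3,4,5,7,8}; box has {1,2,3,4,5,7,8,9} → only 6 remains.
(3,3) = 7: row 3 has {2,3,4,5,8}; col 3 has {1,3,4,5,6,8,9}; box has {1,2,4,5} → only 7 remains.
(3,7) = 1: row 3 has {2,3,4,5,7,8}; col 7 has {2,8,9}; box has {2,3,4,6,8} → only 1 remains.
(5,1) = 9: row 5 has {4,5,6,7,8}; col 1 has {1,2,5}; box has {1,3,4,5,7} → only 9 remains.
(5,3) = 2: row 5 has {4,5,6,7,8,9}; col 3 has {1,3,4,5,6,7,8,9}; box has {1,3,4,5,7,9} → only 2 remains.
(5,7) = 3: row 5 has {2,4,5,6,7,8,9}; col 7 has {1,2,8,9}; box has {1,6,8,9} → only 3 remains.
(6,4) = 6: row 6 has {1,3,7,9}; col 4 has {2,4,7,8,9}; box has {4,5,7,8} → only 6 remains.
(6,6) = 2: row 6 has {1,3,6,7,9}; col 6 has {1,3,4,5,6,7,8,9}; box has {4,5,6,7,8} → only 2 remains.
(6,8) = 4: row 6 has {1,2,3,6,7,9}; col 8 has {1,3,5,6,8}; box has {1,3,6,8,9} → only 4 remains.
(6,9) = 5: row 6 has {1,2,3,4,6,7,9}; col 9 has {4,6,8}; box has {1,3,4,6,8,9} → only 5 remains.
(7,7) = 4: row 7 has {2,5,6,7,8,9}; col 7 has {1,2,3,8,9}; box has {5,8} → only 4 remains.
(8,4) = 5: row 8 has {3,6,8,9}; col 4 has {2,4,6,7,8,9}; box has {1,3,4,6,7,8,9} → only 5 remains.
(9,5) = 2: row 9 has {1,4,8}; col 5 has {1,3,4,5,6,7,8}; box has {1,3,4,5,6,7,8,9} → only 2 remains.
(3,1) = 6: row 3 has {1,2,3,4,5,7,8}; col 1 has {1,2,5,9}; box has {1,2,4,5,7} → only 6 remains.
(3,2) = 9: row 3 has {1,2,3,4,5,6,7,8}; col 2 has {2,4,7}; box has {1,2,4,5,6,7} → only 9 remains.
(4,2) = 6: row 4 has {1,4,5,8}; col 2 has {2,4,7,9}; box has {1,2,3,4,5,7,9} → only 6 remains.
(4,4) = 3: row 4 has {1,4,5,6,8}; col 4 has {2,4,5,6,7,8,9}; box has {2,4,5,6,7,8} → only 3 remains.
(4,5) = 9: row 4 has {1,3,4,5,6,8}; col 5 has {1,2,3,4,5,6,7,8}; box has {2,3,4,5,6,7,8} → only 9 remains.
(4,7) = 7: row 4 has {1,3,4,5,6,8,9}; col 7 has {1,2,3,4,8,9}; box has {1,3,4,5,6,8,9} → only 7 remains.
(4,9) = 2: row 4 has {1,3,4,5,6,7,8,9}; col 9 has {4,5,6,8}; box has {1,3,4,5,6,7,8,9} → only 2 remains.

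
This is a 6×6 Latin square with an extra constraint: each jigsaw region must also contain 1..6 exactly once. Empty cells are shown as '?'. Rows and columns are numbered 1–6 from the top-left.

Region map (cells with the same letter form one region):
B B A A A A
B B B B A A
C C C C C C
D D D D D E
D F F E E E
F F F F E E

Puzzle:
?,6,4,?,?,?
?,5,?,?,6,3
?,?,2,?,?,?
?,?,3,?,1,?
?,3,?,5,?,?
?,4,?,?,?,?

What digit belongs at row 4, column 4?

6

row 2, column 3 = 1: row 2 has {3,5,6}; col 3 has {2,3,4}; region has {5,6} → only 1 remains.
row 3, column 2 = 1: row 3 has {2}; col 2 has {3,4,5,6}; region has {2} → only 1 remains.
row 4, column 2 = 2: row 4 has {1,3}; col 2 has {1,3,4,5,6}; region has {1,3} → only 2 remains.
row 5, column 3 = 6: row 5 has {3,5}; col 3 has {1,2,3,4}; region has {3,4} → only 6 remains.
row 6, column 3 = 5: row 6 has {4}; col 3 has {1,2,3,4,6}; region has {3,4,6} → only 5 remains.
row 5, column 1 = 4: row 5 has {3,5,6}; col 1 has {}; region has {1,2,3} → only 4 remains.
row 5, column 5 = 2: row 5 has {3,4,5,6}; col 5 has {1,6}; region has {5} → only 2 remains.
row 5, column 6 = 1: row 5 has {2,3,4,5,6}; col 6 has {3}; region has {2,5} → only 1 remains.
row 6, column 5 = 3: row 6 has {4,5}; col 5 has {1,2,6}; region has {1,2,5} → only 3 remains.
row 6, column 6 = 6: row 6 has {3,4,5}; col 6 has {1,3}; region has {1,2,3,5} → only 6 remains.
row 1, column 5 = 5: row 1 has {4,6}; col 5 has {1,2,3,6}; region has {3,4,6} → only 5 remains.
row 1, column 6 = 2: row 1 has {4,5,6}; col 6 has {1,3,6}; region has {3,4,5,6} → only 2 remains.
row 2, column 1 = 2: row 2 has {1,3,5,6}; col 1 has {4}; region has {1,5,6} → only 2 remains.
row 2, column 4 = 4: row 2 has {1,2,3,5,6}; col 4 has {5}; region has {1,2,5,6} → only 4 remains.
row 3, column 5 = 4: row 3 has {1,2}; col 5 has {1,2,3,5,6}; region has {1,2} → only 4 remains.
row 3, column 6 = 5: row 3 has {1,2,4}; col 6 has {1,2,3,6}; region has {1,2,4} → only 5 remains.
row 4, column 4 = 6: row 4 has {1,2,3}; col 4 has {4,5}; region has {1,2,3,4} → only 6 remains.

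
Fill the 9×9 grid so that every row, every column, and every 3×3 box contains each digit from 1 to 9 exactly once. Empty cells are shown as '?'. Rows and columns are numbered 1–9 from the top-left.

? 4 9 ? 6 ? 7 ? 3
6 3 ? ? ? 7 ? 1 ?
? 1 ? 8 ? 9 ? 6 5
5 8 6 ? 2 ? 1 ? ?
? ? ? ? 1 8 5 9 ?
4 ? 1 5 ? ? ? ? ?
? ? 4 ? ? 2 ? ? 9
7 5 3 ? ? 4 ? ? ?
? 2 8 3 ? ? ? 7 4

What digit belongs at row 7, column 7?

3

row 3, column 1 = 2: row 3 has {1,5,6,8,9}; col 1 has {4,5,6,7}; box has {1,3,4,6,9} → only 2 remains.
row 3, column 3 = 7: row 3 has {1,2,5,6,8,9}; col 3 has {1,3,4,6,8,9}; box has {1,2,3,4,6,9} → only 7 remains.
row 3, column 7 = 4: row 3 has {1,2,5,6,7,8,9}; col 7 has {1,5,7}; box has {1,3,5,6,7} → only 4 remains.
row 4, column 6 = 3: row 4 has {1,2,5,6,8}; col 6 has {2,4,7,8,9}; box has {1,2,5,8} → only 3 remains.
row 4, column 8 = 4: row 4 has {1,2,3,5,6,8}; col 8 has {1,6,7,9}; box has {1,5,9} → only 4 remains.
row 4, column 9 = 7: row 4 has {1,2,3,4,5,6,8}; col 9 has {3,4,5,9}; box has {1,4,5,9} → only 7 remains.
row 5, column 1 = 3: row 5 has {1,5,8,9}; col 1 has {2,4,5,6,7}; box has {1,4,5,6,8} → only 3 remains.
row 5, column 2 = 7: row 5 has {1,3,5,8,9}; col 2 has {1,2,3,4,5,8}; box has {1,3,4,5,6,8} → only 7 remains.
row 5, column 3 = 2: row 5 has {1,3,5,7,8,9}; col 3 has {1,3,4,6,7,8,9}; box has {1,3,4,5,6,7,8} → only 2 remains.
row 5, column 9 = 6: row 5 has {1,2,3,5,7,8,9}; col 9 has {3,4,5,7,9}; box has {1,4,5,7,9} → only 6 remains.
row 6, column 2 = 9: row 6 has {1,4,5}; col 2 has {1,2,3,4,5,7,8}; box has {1,2,3,4,5,6,7,8} → only 9 remains.
row 6, column 5 = 7: row 6 has {1,4,5,9}; col 5 has {1,2,6}; box has {1,2,3,5,8} → only 7 remains.
row 6, column 6 = 6: row 6 has {1,4,5,7,9}; col 6 has {2,3,4,7,8,9}; box has {1,2,3,5,7,8} → only 6 remains.
row 7, column 1 = 1: row 7 has {2,4,9}; col 1 has {2,3,4,5,6,7}; box has {2,3,4,5,7,8} → only 1 remains.
row 7, column 2 = 6: row 7 has {1,2,4,9}; col 2 has {1,2,3,4,5,7,8,9}; box has {1,2,3,4,5,7,8} → only 6 remains.
row 7, column 4 = 7: row 7 has {1,2,4,6,9}; col 4 has {3,5,8}; box has {2,3,4} → only 7 remains.
row 9, column 1 = 9: row 9 has {2,3,4,7,8}; col 1 has {1,2,3,4,5,6,7}; box has {1,2,3,4,5,6,7,8} → only 9 remains.
row 9, column 5 = 5: row 9 has {2,3,4,7,8,9}; col 5 has {1,2,6,7}; box has {2,3,4,7} → only 5 remains.
row 9, column 6 = 1: row 9 has {2,3,4,5,7,8,9}; col 6 has {2,3,4,6,7,8,9}; box has {2,3,4,5,7} → only 1 remains.
row 9, column 7 = 6: row 9 has {1,2,3,4,5,7,8,9}; col 7 has {1,4,5,7}; box has {4,7,9} → only 6 remains.
row 1, column 1 = 8: row 1 has {3,4,6,7,9}; col 1 has {1,2,3,4,5,6,7,9}; box has {1,2,3,4,6,7,9} → only 8 remains.
row 1, column 6 = 5: row 1 has {3,4,6,7,8,9}; col 6 has {1,2,3,4,6,7,8,9}; box has {6,7,8,9} → only 5 remains.
row 1, column 8 = 2: row 1 has {3,4,5,6,7,8,9}; col 8 has {1,4,6,7,9}; box has {1,3,4,5,6,7} → only 2 remains.
row 2, column 3 = 5: row 2 has {1,3,6,7}; col 3 has {1,2,3,4,6,7,8,9}; box has {1,2,3,4,6,7,8,9} → only 5 remains.
row 2, column 5 = 4: row 2 has {1,3,5,6,7}; col 5 has {1,2,5,6,7}; box has {5,6,7,8,9} → only 4 remains.
row 2, column 9 = 8: row 2 has {1,3,4,5,6,7}; col 9 has {3,4,5,6,7,9}; box has {1,2,3,4,5,6,7} → only 8 remains.
row 3, column 5 = 3: row 3 has {1,2,4,5,6,7,8,9}; col 5 has {1,2,4,5,6,7}; box has {4,5,6,7,8,9} → only 3 remains.
row 4, column 4 = 9: row 4 has {1,2,3,4,5,6,7,8}; col 4 has {3,5,7,8}; box has {1,2,3,5,6,7,8} → only 9 remains.
row 5, column 4 = 4: row 5 has {1,2,3,5,6,7,8,9}; col 4 has {3,5,7,8,9}; box has {1,2,3,5,6,7,8,9} → only 4 remains.
row 6, column 9 = 2: row 6 has {1,4,5,6,7,9}; col 9 has {3,4,5,6,7,8,9}; box has {1,4,5,6,7,9} → only 2 remains.
row 7, column 5 = 8: row 7 has {1,2,4,6,7,9}; col 5 has {1,2,3,4,5,6,7}; box has {1,2,3,4,5,7} → only 8 remains.
row 7, column 7 = 3: row 7 has {1,2,4,6,7,8,9}; col 7 has {1,4,5,6,7}; box has {4,6,7,9} → only 3 remains.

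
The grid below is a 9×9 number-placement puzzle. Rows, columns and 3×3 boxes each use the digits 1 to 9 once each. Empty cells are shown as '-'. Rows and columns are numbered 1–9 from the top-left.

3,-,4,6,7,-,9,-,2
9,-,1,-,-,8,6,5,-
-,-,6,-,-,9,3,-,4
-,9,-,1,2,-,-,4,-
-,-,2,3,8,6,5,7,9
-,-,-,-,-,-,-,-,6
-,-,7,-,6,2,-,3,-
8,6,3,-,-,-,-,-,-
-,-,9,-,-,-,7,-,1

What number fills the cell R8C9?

5

R2C9 = 7: row 2 has {1,5,6,8,9}; col 9 has {1,2,4,6,9}; box has {2,3,4,5,6,9} → only 7 remains.
R4C7 = 8: row 4 has {1,2,4,9}; col 7 has {3,5,6,7,9}; box has {4,5,6,7,9} → only 8 remains.
R4C9 = 3: row 4 has {1,2,4,8,9}; col 9 has {1,2,4,6,7,9}; box has {4,5,6,7,8,9} → only 3 remains.
R7C7 = 4: row 7 has {2,3,6,7}; col 7 has {3,5,6,7,8,9}; box has {1,3,7} → only 4 remains.
R8C7 = 2: row 8 has {3,6,8}; col 7 has {3,4,5,6,7,8,9}; box has {1,3,4,7} → only 2 remains.
R8C8 = 9: row 8 has {2,3,6,8}; col 8 has {3,4,5,7}; box has {1,2,3,4,7} → only 9 remains.
R8C9 = 5: row 8 has {2,3,6,8,9}; col 9 has {1,2,3,4,6,7,9}; box has {1,2,3,4,7,9} → only 5 remains.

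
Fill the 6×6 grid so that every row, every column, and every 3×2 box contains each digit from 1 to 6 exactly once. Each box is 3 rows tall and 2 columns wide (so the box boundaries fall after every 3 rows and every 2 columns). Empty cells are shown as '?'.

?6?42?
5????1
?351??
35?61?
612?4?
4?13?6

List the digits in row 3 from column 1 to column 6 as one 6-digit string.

235164

r1c1 = 1 (sole candidate).
r1c3 = 3 (sole candidate).
r1c6 = 5 (sole candidate).
r2c3 = 6 (sole candidate).
r2c4 = 2 (sole candidate).
r2c5 = 3 (sole candidate).
r3c1 = 2: row 3 has {1,3,5}; col 1 has {1,3,4,5,6}; box has {1,3,5,6} → only 2 remains.
r3c5 = 6: row 3 has {1,2,3,5}; col 5 has {1,2,3,4}; box has {1,2,3,5} → only 6 remains.
r3c6 = 4: row 3 has {1,2,3,5,6}; col 6 has {1,5,6}; box has {1,2,3,5,6} → only 4 remains.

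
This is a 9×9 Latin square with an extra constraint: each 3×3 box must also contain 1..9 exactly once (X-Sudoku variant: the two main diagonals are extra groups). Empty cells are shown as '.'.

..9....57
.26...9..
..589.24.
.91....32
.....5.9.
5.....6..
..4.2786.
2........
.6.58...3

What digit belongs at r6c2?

7

r9c3 = 7 (sole candidate).
r1c2 = 8 (hidden single in row 1).
r2c5 = 5 (hidden single in row 2).
r4c7 = 5 (hidden single in row 4).
r6c3 = 2 (hidden single in row 6).
r5c4 = 2 (hidden single in row 5).
r1c6 = 2 (hidden single in row 1).
r8c3 = 8 (hidden single in row 8).
r5c3 = 3 (sole candidate).
r9c8 = 2 (hidden single in row 9).
r4c6 = 8 (hidden single in column 6).
r2c8 = 1 (sole candidate).
r2c9 = 8 (sole candidate).
r3c9 = 6 (sole candidate).
r5c5 = 6 (sole candidate).
r8c8 = 7 (sole candidate).
r9c1 = 9 (sole candidate).
r1c7 = 3 (sole candidate).
r4c4 = 4 (sole candidate).
r4c5 = 7 (sole candidate).
r6c4 = 3 (sole candidate).
r6c5 = 1 (sole candidate).
r6c6 = 9 (sole candidate).
r6c8 = 8 (sole candidate).
r6c9 = 4 (sole candidate).
r8c2 = 5 (sole candidate).
r1c1 = 1 (sole candidate).
r1c4 = 6 (sole candidate).
r1c5 = 4 (sole candidate).
r2c4 = 7 (sole candidate).
r2c6 = 3 (sole candidate).
r3c6 = 1 (sole candidate).
r4c1 = 6 (sole candidate).
r5c9 = 1 (sole candidate).
r6c2 = 7: row 6 has {1,2,3,4,5,6,8,9}; col 2 has {2,5,6,8,9}; box has {1,2,3,5,6,9} → only 7 remains.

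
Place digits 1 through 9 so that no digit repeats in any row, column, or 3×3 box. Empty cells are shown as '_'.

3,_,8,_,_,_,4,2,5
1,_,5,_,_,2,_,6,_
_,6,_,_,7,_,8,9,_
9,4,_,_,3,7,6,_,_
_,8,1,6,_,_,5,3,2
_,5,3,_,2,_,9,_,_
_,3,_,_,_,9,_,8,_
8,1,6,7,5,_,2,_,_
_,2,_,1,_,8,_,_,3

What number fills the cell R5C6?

R1C4 = 9 (sole candidate).
R2C9 = 7 (sole candidate).
R3C9 = 1 (sole candidate).
R4C3 = 2 (sole candidate).
R4C8 = 1 (sole candidate).
R4C9 = 8 (sole candidate).
R5C1 = 7 (sole candidate).
R5C6 = 4: row 5 has {1,2,3,5,6,7,8}; col 6 has {2,7,8,9}; box has {2,3,6,7} → only 4 remains.

4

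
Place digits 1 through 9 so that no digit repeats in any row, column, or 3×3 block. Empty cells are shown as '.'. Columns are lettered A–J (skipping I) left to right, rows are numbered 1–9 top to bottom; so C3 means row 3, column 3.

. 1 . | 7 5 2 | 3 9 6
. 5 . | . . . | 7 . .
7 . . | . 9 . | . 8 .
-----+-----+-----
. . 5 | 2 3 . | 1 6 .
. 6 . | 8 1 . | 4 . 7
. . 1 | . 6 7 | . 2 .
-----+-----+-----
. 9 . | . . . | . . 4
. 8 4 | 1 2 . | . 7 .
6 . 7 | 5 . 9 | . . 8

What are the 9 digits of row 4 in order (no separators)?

C1 = 8 (sole candidate).
F4 = 4: row 4 has {1,2,3,5,6}; col 6 has {2,7,9}; box has {1,2,3,6,7,8} → only 4 remains.
J4 = 9: row 4 has {1,2,3,4,5,6}; col 9 has {4,6,7,8}; box has {1,2,4,6,7} → only 9 remains.
F5 = 5 (sole candidate).
H5 = 3 (sole candidate).
D6 = 9 (sole candidate).
J6 = 5 (sole candidate).
J8 = 3 (sole candidate).
E9 = 4 (sole candidate).
G9 = 2 (sole candidate).
H9 = 1 (sole candidate).
A1 = 4 (sole candidate).
E2 = 8 (sole candidate).
H2 = 4 (sole candidate).
G3 = 5 (sole candidate).
A4 = 8: row 4 has {1,2,3,4,5,6,9}; col 1 has {4,6,7}; box has {1,5,6} → only 8 remains.
B4 = 7: row 4 has {1,2,3,4,5,6,8,9}; col 2 has {1,5,6,8,9}; box has {1,5,6,8} → only 7 remains.

875234169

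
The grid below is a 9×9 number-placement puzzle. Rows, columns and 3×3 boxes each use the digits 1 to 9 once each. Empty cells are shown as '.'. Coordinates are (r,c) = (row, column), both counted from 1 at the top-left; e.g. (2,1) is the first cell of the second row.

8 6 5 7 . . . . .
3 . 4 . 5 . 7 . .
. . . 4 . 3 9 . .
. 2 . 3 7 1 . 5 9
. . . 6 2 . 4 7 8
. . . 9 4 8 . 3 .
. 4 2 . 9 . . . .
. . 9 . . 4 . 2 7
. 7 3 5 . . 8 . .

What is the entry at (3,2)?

1

(1,5) = 1: row 1 has {5,6,7,8}; col 5 has {2,4,5,7,9}; box has {3,4,5,7} → only 1 remains.
(1,8) = 4: row 1 has {1,5,6,7,8}; col 8 has {2,3,5,7}; box has {7,9} → only 4 remains.
(3,2) = 1: row 3 has {3,4,9}; col 2 has {2,4,6,7}; box has {3,4,5,6,8} → only 1 remains.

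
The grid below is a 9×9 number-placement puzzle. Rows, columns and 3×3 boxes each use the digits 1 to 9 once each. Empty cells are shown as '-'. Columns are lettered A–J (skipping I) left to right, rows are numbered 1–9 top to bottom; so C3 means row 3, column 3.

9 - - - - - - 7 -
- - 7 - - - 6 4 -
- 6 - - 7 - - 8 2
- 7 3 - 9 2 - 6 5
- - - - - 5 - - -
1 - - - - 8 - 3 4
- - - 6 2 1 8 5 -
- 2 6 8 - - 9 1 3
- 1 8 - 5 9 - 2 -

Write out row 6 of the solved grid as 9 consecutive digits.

195768234

J1 = 1: row 1 has {7,9}; col 9 has {2,3,4,5}; box has {2,4,6,7,8} → only 1 remains.
F2 = 3: row 2 has {4,6,7}; col 6 has {1,2,5,8,9}; box has {7} → only 3 remains.
J2 = 9: row 2 has {3,4,6,7}; col 9 has {1,2,3,4,5}; box has {1,2,4,6,7,8} → only 9 remains.
F3 = 4: row 3 has {2,6,7,8}; col 6 has {1,2,3,5,8,9}; box has {3,7} → only 4 remains.
G4 = 1: row 4 has {2,3,5,6,7,9}; col 7 has {6,8,9}; box has {3,4,5,6} → only 1 remains.
H5 = 9: row 5 has {5}; col 8 has {1,2,3,4,5,6,7,8}; box has {1,3,4,5,6} → only 9 remains.
D6 = 7: row 6 has {1,3,4,8}; col 4 has {6,8}; box has {2,5,8,9} → only 7 remains.
E6 = 6: row 6 has {1,3,4,7,8}; col 5 has {2,5,7,9}; box has {2,5,7,8,9} → only 6 remains.
G6 = 2: row 6 has {1,3,4,6,7,8}; col 7 has {1,6,8,9}; box has {1,3,4,5,6,9} → only 2 remains.
J7 = 7: row 7 has {1,2,5,6,8}; col 9 has {1,2,3,4,5,9}; box has {1,2,3,5,8,9} → only 7 remains.
E8 = 4: row 8 has {1,2,3,6,8,9}; col 5 has {2,5,6,7,9}; box has {1,2,5,6,8,9} → only 4 remains.
F8 = 7: row 8 has {1,2,3,4,6,8,9}; col 6 has {1,2,3,4,5,8,9}; box has {1,2,4,5,6,8,9} → only 7 remains.
D9 = 3: row 9 has {1,2,5,8,9}; col 4 has {6,7,8}; box has {1,2,4,5,6,7,8,9} → only 3 remains.
G9 = 4: row 9 has {1,2,3,5,8,9}; col 7 has {1,2,6,8,9}; box has {1,2,3,5,7,8,9} → only 4 remains.
J9 = 6: row 9 has {1,2,3,4,5,8,9}; col 9 has {1,2,3,4,5,7,9}; box has {1,2,3,4,5,7,8,9} → only 6 remains.
E1 = 8: row 1 has {1,7,9}; col 5 has {2,4,5,6,7,9}; box has {3,4,7} → only 8 remains.
F1 = 6: row 1 has {1,7,8,9}; col 6 has {1,2,3,4,5,7,8,9}; box has {3,4,7,8} → only 6 remains.
E2 = 1: row 2 has {3,4,6,7,9}; col 5 has {2,4,5,6,7,8,9}; box has {3,4,6,7,8} → only 1 remains.
D4 = 4: row 4 has {1,2,3,5,6,7,9}; col 4 has {3,6,7,8}; box has {2,5,6,7,8,9} → only 4 remains.
D5 = 1: row 5 has {5,9}; col 4 has {3,4,6,7,8}; box has {2,4,5,6,7,8,9} → only 1 remains.
E5 = 3: row 5 has {1,5,9}; col 5 has {1,2,4,5,6,7,8,9}; box has {1,2,4,5,6,7,8,9} → only 3 remains.
G5 = 7: row 5 has {1,3,5,9}; col 7 has {1,2,4,6,8,9}; box has {1,2,3,4,5,6,9} → only 7 remains.
J5 = 8: row 5 has {1,3,5,7,9}; col 9 has {1,2,3,4,5,6,7,9}; box has {1,2,3,4,5,6,7,9} → only 8 remains.
A8 = 5: row 8 has {1,2,3,4,6,7,8,9}; col 1 has {1,9}; box has {1,2,6,8} → only 5 remains.
A9 = 7: row 9 has {1,2,3,4,5,6,8,9}; col 1 has {1,5,9}; box has {1,2,5,6,8} → only 7 remains.
A3 = 3: row 3 has {2,4,6,7,8}; col 1 has {1,5,7,9}; box has {6,7,9} → only 3 remains.
G3 = 5: row 3 has {2,3,4,6,7,8}; col 7 has {1,2,4,6,7,8,9}; box has {1,2,4,6,7,8,9} → only 5 remains.
A4 = 8: row 4 has {1,2,3,4,5,6,7,9}; col 1 has {1,3,5,7,9}; box has {1,3,7} → only 8 remains.
B5 = 4: row 5 has {1,3,5,7,8,9}; col 2 has {1,2,6,7}; box has {1,3,7,8} → only 4 remains.
C5 = 2: row 5 has {1,3,4,5,7,8,9}; col 3 has {3,6,7,8}; box has {1,3,4,7,8} → only 2 remains.
A7 = 4: row 7 has {1,2,5,6,7,8}; col 1 has {1,3,5,7,8,9}; box has {1,2,5,6,7,8} → only 4 remains.
C7 = 9: row 7 has {1,2,4,5,6,7,8}; col 3 has {2,3,6,7,8}; box has {1,2,4,5,6,7,8} → only 9 remains.
B1 = 5: row 1 has {1,6,7,8,9}; col 2 has {1,2,4,6,7}; box has {3,6,7,9} → only 5 remains.
C1 = 4: row 1 has {1,5,6,7,8,9}; col 3 has {2,3,6,7,8,9}; box has {3,5,6,7,9} → only 4 remains.
D1 = 2: row 1 has {1,4,5,6,7,8,9}; col 4 has {1,3,4,6,7,8}; box has {1,3,4,6,7,8} → only 2 remains.
G1 = 3: row 1 has {1,2,4,5,6,7,8,9}; col 7 has {1,2,4,5,6,7,8,9}; box has {1,2,4,5,6,7,8,9} → only 3 remains.
A2 = 2: row 2 has {1,3,4,6,7,9}; col 1 has {1,3,4,5,7,8,9}; box has {3,4,5,6,7,9} → only 2 remains.
B2 = 8: row 2 has {1,2,3,4,6,7,9}; col 2 has {1,2,4,5,6,7}; box has {2,3,4,5,6,7,9} → only 8 remains.
D2 = 5: row 2 has {1,2,3,4,6,7,8,9}; col 4 has {1,2,3,4,6,7,8}; box has {1,2,3,4,6,7,8} → only 5 remains.
C3 = 1: row 3 has {2,3,4,5,6,7,8}; col 3 has {2,3,4,6,7,8,9}; box has {2,3,4,5,6,7,8,9} → only 1 remains.
D3 = 9: row 3 has {1,2,3,4,5,6,7,8}; col 4 has {1,2,3,4,5,6,7,8}; box has {1,2,3,4,5,6,7,8} → only 9 remains.
A5 = 6: row 5 has {1,2,3,4,5,7,8,9}; col 1 has {1,2,3,4,5,7,8,9}; box has {1,2,3,4,7,8} → only 6 remains.
B6 = 9: row 6 has {1,2,3,4,6,7,8}; col 2 has {1,2,4,5,6,7,8}; box has {1,2,3,4,6,7,8} → only 9 remains.
C6 = 5: row 6 has {1,2,3,4,6,7,8,9}; col 3 has {1,2,3,4,6,7,8,9}; box has {1,2,3,4,6,7,8,9} → only 5 remains.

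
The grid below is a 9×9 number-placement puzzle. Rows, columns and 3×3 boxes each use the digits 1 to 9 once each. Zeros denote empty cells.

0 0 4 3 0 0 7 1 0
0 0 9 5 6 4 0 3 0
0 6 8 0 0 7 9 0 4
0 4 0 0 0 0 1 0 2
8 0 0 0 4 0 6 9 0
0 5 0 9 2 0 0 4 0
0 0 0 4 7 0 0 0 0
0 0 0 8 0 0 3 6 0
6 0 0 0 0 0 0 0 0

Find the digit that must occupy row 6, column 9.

3

row 1, column 2 = 2: row 1 has {1,3,4,7}; col 2 has {4,5,6}; box has {4,6,8,9} → only 2 remains.
row 2, column 9 = 8: row 2 has {3,4,5,6,9}; col 9 has {2,4}; box has {1,3,4,7,9} → only 8 remains.
row 3, column 5 = 1: row 3 has {4,6,7,8,9}; col 5 has {2,4,6,7}; box has {3,4,5,6,7} → only 1 remains.
row 6, column 7 = 8: row 6 has {2,4,5,9}; col 7 has {1,3,6,7,9}; box has {1,2,4,6,9} → only 8 remains.
row 1, column 1 = 5: row 1 has {1,2,3,4,7}; col 1 has {6,8}; box has {2,4,6,8,9} → only 5 remains.
row 1, column 9 = 6: row 1 has {1,2,3,4,5,7}; col 9 has {2,4,8}; box has {1,3,4,7,8,9} → only 6 remains.
row 2, column 7 = 2: row 2 has {3,4,5,6,8,9}; col 7 has {1,3,6,7,8,9}; box has {1,3,4,6,7,8,9} → only 2 remains.
row 3, column 1 = 3: row 3 has {1,4,6,7,8,9}; col 1 has {5,6,8}; box has {2,4,5,6,8,9} → only 3 remains.
row 3, column 4 = 2: row 3 has {1,3,4,6,7,8,9}; col 4 has {3,4,5,8,9}; box has {1,3,4,5,6,7} → only 2 remains.
row 3, column 8 = 5: row 3 has {1,2,3,4,6,7,8,9}; col 8 has {1,3,4,6,9}; box has {1,2,3,4,6,7,8,9} → only 5 remains.
row 4, column 8 = 7: row 4 has {1,2,4}; col 8 has {1,3,4,5,6,9}; box has {1,2,4,6,8,9} → only 7 remains.
row 6, column 9 = 3: row 6 has {2,4,5,8,9}; col 9 has {2,4,6,8}; box has {1,2,4,6,7,8,9} → only 3 remains.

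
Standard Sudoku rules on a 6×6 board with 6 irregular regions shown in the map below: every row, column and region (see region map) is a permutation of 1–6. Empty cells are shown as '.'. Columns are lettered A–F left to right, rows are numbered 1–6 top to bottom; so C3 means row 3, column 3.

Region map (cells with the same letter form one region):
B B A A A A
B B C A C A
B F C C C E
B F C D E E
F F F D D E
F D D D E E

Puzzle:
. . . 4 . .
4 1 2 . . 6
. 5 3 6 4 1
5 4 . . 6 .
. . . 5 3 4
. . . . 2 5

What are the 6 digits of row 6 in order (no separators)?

364125

D2 = 3 (sole candidate).
E2 = 5 (sole candidate).
A3 = 2 (sole candidate).
C4 = 1 (sole candidate).
D4 = 2 (sole candidate).
F4 = 3 (sole candidate).
C5 = 6 (sole candidate).
B6 = 6: row 6 has {2,5}; col 2 has {1,4,5}; region has {2,3,5} → only 6 remains.
C6 = 4: row 6 has {2,5,6}; col 3 has {1,2,3,6}; region has {2,3,5,6} → only 4 remains.
D6 = 1: row 6 has {2,4,5,6}; col 4 has {2,3,4,5,6}; region has {2,3,4,5,6} → only 1 remains.
B1 = 3 (sole candidate).
C1 = 5 (sole candidate).
E1 = 1 (sole candidate).
F1 = 2 (sole candidate).
A5 = 1 (sole candidate).
B5 = 2 (sole candidate).
A6 = 3: row 6 has {1,2,4,5,6}; col 1 has {1,2,4,5}; region has {1,2,4,5,6} → only 3 remains.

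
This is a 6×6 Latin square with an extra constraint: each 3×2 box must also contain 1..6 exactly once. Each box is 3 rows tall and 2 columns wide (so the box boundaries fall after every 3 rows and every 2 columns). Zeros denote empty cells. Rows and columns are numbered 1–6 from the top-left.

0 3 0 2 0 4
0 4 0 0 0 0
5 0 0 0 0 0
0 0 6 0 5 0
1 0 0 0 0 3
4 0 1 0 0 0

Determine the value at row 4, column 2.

2

row 1, column 1 = 6 (sole candidate).
row 1, column 3 = 5 (sole candidate).
row 1, column 5 = 1 (sole candidate).
row 2, column 1 = 2 (sole candidate).
row 2, column 3 = 3 (sole candidate).
row 2, column 5 = 6 (sole candidate).
row 2, column 6 = 5 (sole candidate).
row 3, column 2 = 1 (sole candidate).
row 3, column 3 = 4 (sole candidate).
row 3, column 4 = 6 (sole candidate).
row 3, column 6 = 2 (sole candidate).
row 4, column 1 = 3 (sole candidate).
row 4, column 2 = 2: row 4 has {3,5,6}; col 2 has {1,3,4}; box has {1,3,4} → only 2 remains.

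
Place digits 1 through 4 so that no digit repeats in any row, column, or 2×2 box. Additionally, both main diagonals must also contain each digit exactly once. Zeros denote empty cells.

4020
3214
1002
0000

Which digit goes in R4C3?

R1C2 = 1 (sole candidate).
R1C4 = 3 (sole candidate).
R3C2 = 4 (sole candidate).
R3C3 = 3 (sole candidate).
R4C1 = 2 (sole candidate).
R4C2 = 3 (sole candidate).
R4C3 = 4: row 4 has {2,3}; col 3 has {1,2,3}; box has {2,3} → only 4 remains.

4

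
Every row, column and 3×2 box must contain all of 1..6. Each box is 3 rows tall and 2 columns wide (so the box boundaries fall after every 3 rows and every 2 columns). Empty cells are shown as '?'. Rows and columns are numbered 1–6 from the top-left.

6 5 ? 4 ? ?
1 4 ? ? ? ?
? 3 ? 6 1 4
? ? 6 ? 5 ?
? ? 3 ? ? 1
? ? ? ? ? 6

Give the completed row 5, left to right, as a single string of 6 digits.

563241

R3C1 = 2 (sole candidate).
R3C3 = 5 (sole candidate).
R2C3 = 2 (sole candidate).
R2C4 = 3 (sole candidate).
R2C5 = 6 (sole candidate).
R2C6 = 5 (sole candidate).
R1C3 = 1 (sole candidate).
R6C3 = 4 (sole candidate).
R4C1 = 4 (hidden single in row 4).
R5C1 = 5: row 5 has {1,3}; col 1 has {1,2,4,6}; box has {4} → only 5 remains.
R5C4 = 2: row 5 has {1,3,5}; col 4 has {3,4,6}; box has {3,4,6} → only 2 remains.
R5C5 = 4: row 5 has {1,2,3,5}; col 5 has {1,5,6}; box has {1,5,6} → only 4 remains.
R6C1 = 3 (sole candidate).
R6C5 = 2 (sole candidate).
R1C5 = 3 (sole candidate).
R1C6 = 2 (sole candidate).
R4C4 = 1 (sole candidate).
R4C6 = 3 (sole candidate).
R5C2 = 6: row 5 has {1,2,3,4,5}; col 2 has {3,4,5}; box has {3,4,5} → only 6 remains.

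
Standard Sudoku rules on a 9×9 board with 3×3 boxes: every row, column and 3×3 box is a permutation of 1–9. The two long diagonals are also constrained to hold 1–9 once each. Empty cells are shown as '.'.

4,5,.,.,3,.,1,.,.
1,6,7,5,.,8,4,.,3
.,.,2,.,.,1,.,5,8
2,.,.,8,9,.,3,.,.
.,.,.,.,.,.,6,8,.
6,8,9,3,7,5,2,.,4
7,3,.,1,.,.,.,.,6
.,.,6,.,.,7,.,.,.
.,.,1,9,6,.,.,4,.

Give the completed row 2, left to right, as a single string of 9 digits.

row 1, column 3 = 8: row 1 has {1,3,4,5}; col 3 has {1,2,6,7,9}; box has {1,2,4,5,6,7} → only 8 remains.
row 2, column 5 = 2: row 2 has {1,3,4,5,6,7,8}; col 5 has {3,6,7,9}; box has {1,3,5,8} → only 2 remains.
row 2, column 8 = 9: row 2 has {1,2,3,4,5,6,7,8}; col 8 has {4,5,8}; box has {1,3,4,5,8}; anti-diagonal has {3} → only 9 remains.

167528493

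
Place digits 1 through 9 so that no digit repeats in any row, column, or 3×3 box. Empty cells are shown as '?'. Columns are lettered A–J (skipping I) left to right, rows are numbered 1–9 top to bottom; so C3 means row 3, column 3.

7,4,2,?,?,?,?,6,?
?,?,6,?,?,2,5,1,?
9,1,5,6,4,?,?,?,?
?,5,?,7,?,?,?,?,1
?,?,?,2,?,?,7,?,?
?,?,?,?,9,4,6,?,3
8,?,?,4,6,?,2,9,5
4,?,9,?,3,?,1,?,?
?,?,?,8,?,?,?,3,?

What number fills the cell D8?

5

A2 = 3 (sole candidate).
B2 = 8 (sole candidate).
D2 = 9 (sole candidate).
E2 = 7 (sole candidate).
J2 = 4 (sole candidate).
E4 = 8 (sole candidate).
D8 = 5: row 8 has {1,3,4,9}; col 4 has {2,4,6,7,8,9}; box has {3,4,6,8} → only 5 remains.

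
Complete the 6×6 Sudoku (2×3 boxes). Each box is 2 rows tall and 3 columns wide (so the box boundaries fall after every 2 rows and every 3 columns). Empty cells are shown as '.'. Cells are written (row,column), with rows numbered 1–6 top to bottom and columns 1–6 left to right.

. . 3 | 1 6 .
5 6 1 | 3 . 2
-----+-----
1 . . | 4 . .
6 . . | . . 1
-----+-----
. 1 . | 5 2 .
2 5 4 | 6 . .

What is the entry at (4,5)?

3

(1,1) = 4: row 1 has {1,3,6}; col 1 has {1,2,5,6}; box has {1,3,5,6} → only 4 remains.
(1,2) = 2: row 1 has {1,3,4,6}; col 2 has {1,5,6}; box has {1,3,4,5,6} → only 2 remains.
(1,6) = 5: row 1 has {1,2,3,4,6}; col 6 has {1,2}; box has {1,2,3,6} → only 5 remains.
(2,5) = 4: row 2 has {1,2,3,5,6}; col 5 has {2,6}; box has {1,2,3,5,6} → only 4 remains.
(3,2) = 3: row 3 has {1,4}; col 2 has {1,2,5,6}; box has {1,6} → only 3 remains.
(3,5) = 5: row 3 has {1,3,4}; col 5 has {2,4,6}; box has {1,4} → only 5 remains.
(3,6) = 6: row 3 has {1,3,4,5}; col 6 has {1,2,5}; box has {1,4,5} → only 6 remains.
(4,2) = 4: row 4 has {1,6}; col 2 has {1,2,3,5,6}; box has {1,3,6} → only 4 remains.
(4,4) = 2: row 4 has {1,4,6}; col 4 has {1,3,4,5,6}; box has {1,4,5,6} → only 2 remains.
(4,5) = 3: row 4 has {1,2,4,6}; col 5 has {2,4,5,6}; box has {1,2,4,5,6} → only 3 remains.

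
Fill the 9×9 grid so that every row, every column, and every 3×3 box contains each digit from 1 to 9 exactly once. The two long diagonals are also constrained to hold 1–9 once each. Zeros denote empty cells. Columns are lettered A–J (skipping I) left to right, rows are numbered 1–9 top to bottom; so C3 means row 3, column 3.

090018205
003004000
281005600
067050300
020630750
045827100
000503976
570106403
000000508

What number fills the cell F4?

B2 = 5: row 2 has {3,4}; col 2 has {2,4,6,7,8,9}; box has {1,2,3,8,9}; main diagonal has {1,3,7,8,9} → only 5 remains.
G2 = 8: row 2 has {3,4,5}; col 7 has {1,2,3,4,5,6,7,9}; box has {2,5,6} → only 8 remains.
D4 = 4: row 4 has {3,5,6,7}; col 4 has {1,5,6,8}; box has {2,3,5,6,7,8}; main diagonal has {1,3,5,7,8,9} → only 4 remains.
J6 = 9: row 6 has {1,2,4,5,7,8}; col 9 has {3,5,6,8}; box has {1,3,5,7} → only 9 remains.
B7 = 1: row 7 has {3,5,6,7,9}; col 2 has {2,4,5,6,7,8,9}; box has {5,7} → only 1 remains.
H8 = 2: row 8 has {1,3,4,5,6,7}; col 8 has {5,7}; box has {3,4,5,6,7,8,9}; main diagonal has {1,3,4,5,7,8,9} → only 2 remains.
B9 = 3: row 9 has {5,8}; col 2 has {1,2,4,5,6,7,8,9}; box has {1,5,7} → only 3 remains.
H9 = 1: row 9 has {3,5,8}; col 8 has {2,5,7}; box has {2,3,4,5,6,7,8,9} → only 1 remains.
A1 = 6: row 1 has {1,2,5,8,9}; col 1 has {2,5}; box has {1,2,3,5,8,9}; main diagonal has {1,2,3,4,5,7,8,9} → only 6 remains.
C1 = 4: row 1 has {1,2,5,6,8,9}; col 3 has {1,3,5,7}; box has {1,2,3,5,6,8,9} → only 4 remains.
H1 = 3: row 1 has {1,2,4,5,6,8,9}; col 8 has {1,2,5,7}; box has {2,5,6,8} → only 3 remains.
A2 = 7: row 2 has {3,4,5,8}; col 1 has {2,5,6}; box has {1,2,3,4,5,6,8,9} → only 7 remains.
H2 = 9: row 2 has {3,4,5,7,8}; col 8 has {1,2,3,5,7}; box has {2,3,5,6,8}; anti-diagonal has {3,5,6,7,8} → only 9 remains.
J2 = 1: row 2 has {3,4,5,7,8,9}; col 9 has {3,5,6,8,9}; box has {2,3,5,6,8,9} → only 1 remains.
H3 = 4: row 3 has {1,2,5,6,8}; col 8 has {1,2,3,5,7,9}; box has {1,2,3,5,6,8,9} → only 4 remains.
J3 = 7: row 3 has {1,2,4,5,6,8}; col 9 has {1,3,5,6,8,9}; box has {1,2,3,4,5,6,8,9} → only 7 remains.
F4 = 1: row 4 has {3,4,5,6,7}; col 6 has {3,4,5,6,7,8}; box has {2,3,4,5,6,7,8}; anti-diagonal has {3,5,6,7,8,9} → only 1 remains.

1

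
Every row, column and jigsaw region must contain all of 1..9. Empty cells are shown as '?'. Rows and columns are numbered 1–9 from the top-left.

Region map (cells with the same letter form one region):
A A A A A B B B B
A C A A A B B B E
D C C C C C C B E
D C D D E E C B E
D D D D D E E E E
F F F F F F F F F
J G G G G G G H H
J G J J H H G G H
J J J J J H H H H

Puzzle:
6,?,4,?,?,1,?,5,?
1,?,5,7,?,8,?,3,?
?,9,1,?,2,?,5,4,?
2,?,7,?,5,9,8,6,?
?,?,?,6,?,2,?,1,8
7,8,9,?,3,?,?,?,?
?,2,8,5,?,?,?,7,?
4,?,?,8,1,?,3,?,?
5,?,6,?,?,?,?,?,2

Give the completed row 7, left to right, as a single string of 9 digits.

R1C2 = 3: row 1 has {1,4,5,6}; col 2 has {2,8,9}; region has {1,4,5,6,7} → only 3 remains.
R2C5 = 9: row 2 has {1,3,5,7,8}; col 5 has {1,2,3,5}; region has {1,3,4,5,6,7} → only 9 remains.
R2C7 = 2: row 2 has {1,3,5,7,8,9}; col 7 has {3,5,8}; region has {1,3,4,5,6,8} → only 2 remains.
R3C4 = 3: row 3 has {1,2,4,5,9}; col 4 has {5,6,7,8}; region has {1,2,5,8,9} → only 3 remains.
R4C2 = 4: row 4 has {2,5,6,7,8,9}; col 2 has {2,3,8,9}; region has {1,2,3,5,8,9} → only 4 remains.
R4C4 = 1: row 4 has {2,4,5,6,7,8,9}; col 4 has {3,5,6,7,8}; region has {2,6,7} → only 1 remains.
R4C9 = 3: row 4 has {1,2,4,5,6,7,8,9}; col 9 has {2,8}; region has {1,2,5,8,9} → only 3 remains.
R5C2 = 5: row 5 has {1,2,6,8}; col 2 has {2,3,4,8,9}; region has {1,2,6,7} → only 5 remains.
R5C3 = 3: row 5 has {1,2,5,6,8}; col 3 has {1,4,5,6,7,8,9}; region has {1,2,5,6,7} → only 3 remains.
R5C5 = 4: row 5 has {1,2,3,5,6,8}; col 5 has {1,2,3,5,9}; region has {1,2,3,5,6,7} → only 4 remains.
R5C7 = 7: row 5 has {1,2,3,4,5,6,8}; col 7 has {2,3,5,8}; region has {1,2,3,5,8,9} → only 7 remains.
R6C8 = 2: row 6 has {3,7,8,9}; col 8 has {1,3,4,5,6,7}; region has {3,7,8,9} → only 2 remains.
R7C5 = 6: row 7 has {2,5,7,8}; col 5 has {1,2,3,4,5,9}; region has {2,3,5,8} → only 6 remains.
R7C6 = 4: row 7 has {2,5,6,7,8}; col 6 has {1,2,8,9}; region has {2,3,5,6,8} → only 4 remains.
R7C9 = 9: row 7 has {2,4,5,6,7,8}; col 9 has {2,3,8}; region has {1,2,7} → only 9 remains.
R8C2 = 7: row 8 has {1,3,4,8}; col 2 has {2,3,4,5,8,9}; region has {2,3,4,5,6,8} → only 7 remains.
R8C3 = 2: row 8 has {1,3,4,7,8}; col 3 has {1,3,4,5,6,7,8,9}; region has {4,5,6,8} → only 2 remains.
R8C8 = 9: row 8 has {1,2,3,4,7,8}; col 8 has {1,2,3,4,5,6,7}; region has {2,3,4,5,6,7,8} → only 9 remains.
R9C2 = 1: row 9 has {2,5,6}; col 2 has {2,3,4,5,7,8,9}; region has {2,4,5,6,8} → only 1 remains.
R9C4 = 9: row 9 has {1,2,5,6}; col 4 has {1,3,5,6,7,8}; region has {1,2,4,5,6,8} → only 9 remains.
R9C5 = 7: row 9 has {1,2,5,6,9}; col 5 has {1,2,3,4,5,6,9}; region has {1,2,4,5,6,8,9} → only 7 remains.
R9C6 = 3: row 9 has {1,2,5,6,7,9}; col 6 has {1,2,4,8,9}; region has {1,2,7,9} → only 3 remains.
R9C7 = 4: row 9 has {1,2,3,5,6,7,9}; col 7 has {2,3,5,7,8}; region has {1,2,3,7,9} → only 4 remains.
R9C8 = 8: row 9 has {1,2,3,4,5,6,7,9}; col 8 has {1,2,3,4,5,6,7,9}; region has {1,2,3,4,7,9} → only 8 remains.
R1C4 = 2: row 1 has {1,3,4,5,6}; col 4 has {1,3,5,6,7,8,9}; region has {1,3,4,5,6,7,9} → only 2 remains.
R1C5 = 8: row 1 has {1,2,3,4,5,6}; col 5 has {1,2,3,4,5,6,7,9}; region has {1,2,3,4,5,6,7,9} → only 8 remains.
R1C7 = 9: row 1 has {1,2,3,4,5,6,8}; col 7 has {2,3,4,5,7,8}; region has {1,2,3,4,5,6,8} → only 9 remains.
R1C9 = 7: row 1 has {1,2,3,4,5,6,8,9}; col 9 has {2,3,8,9}; region has {1,2,3,4,5,6,8,9} → only 7 remains.
R2C2 = 6: row 2 has {1,2,3,5,7,8,9}; col 2 has {1,2,3,4,5,7,8,9}; region has {1,2,3,4,5,8,9} → only 6 remains.
R2C9 = 4: row 2 has {1,2,3,5,6,7,8,9}; col 9 has {2,3,7,8,9}; region has {1,2,3,5,7,8,9} → only 4 remains.
R3C1 = 8: row 3 has {1,2,3,4,5,9}; col 1 has {1,2,4,5,6,7}; region has {1,2,3,4,5,6,7} → only 8 remains.
R3C6 = 7: row 3 has {1,2,3,4,5,8,9}; col 6 has {1,2,3,4,8,9}; region has {1,2,3,4,5,6,8,9} → only 7 remains.
R3C9 = 6: row 3 has {1,2,3,4,5,7,8,9}; col 9 has {2,3,4,7,8,9}; region has {1,2,3,4,5,7,8,9} → only 6 remains.
R5C1 = 9: row 5 has {1,2,3,4,5,6,7,8}; col 1 has {1,2,4,5,6,7,8}; region has {1,2,3,4,5,6,7,8} → only 9 remains.
R6C4 = 4: row 6 has {2,3,7,8,9}; col 4 has {1,2,3,5,6,7,8,9}; region has {2,3,7,8,9} → only 4 remains.
R7C1 = 3: row 7 has {2,4,5,6,7,8,9}; col 1 has {1,2,4,5,6,7,8,9}; region has {1,2,4,5,6,7,8,9} → only 3 remains.
R7C7 = 1: row 7 has {2,3,4,5,6,7,8,9}; col 7 has {2,3,4,5,7,8,9}; region has {2,3,4,5,6,7,8,9} → only 1 remains.

328564179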